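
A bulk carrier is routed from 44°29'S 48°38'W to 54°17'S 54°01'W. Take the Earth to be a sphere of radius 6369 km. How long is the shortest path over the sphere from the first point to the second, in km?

1156 km

Haversine: a = sin²(Δφ/2)+cos φ₁ cos φ₂ sin²(Δλ/2) = 0.00821;  σ = 2·atan2(√a,√(1−a))
σ = 10.400° → d = Rσ = 6369·0.18152 = 1156 km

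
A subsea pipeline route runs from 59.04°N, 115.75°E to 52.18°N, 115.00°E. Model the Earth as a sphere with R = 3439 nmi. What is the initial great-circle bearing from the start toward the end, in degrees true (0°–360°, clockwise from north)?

183.8°

θ = atan2( sin Δλ·cos φ₂ ,  cos φ₁ sin φ₂ − sin φ₁ cos φ₂ cos Δλ )
  = atan2(-0.0080, -0.1194) = 183.85°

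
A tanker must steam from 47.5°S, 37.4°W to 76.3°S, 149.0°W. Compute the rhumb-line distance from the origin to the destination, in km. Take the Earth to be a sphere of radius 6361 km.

Rhumb course C = atan2(Δλ, Δψ) with Δψ = ln[tan(π/4+φ₂/2)/tan(π/4+φ₁/2)] = -1.1747, Δλ = -1.9478 → C = 238.91°
d = R·|Δφ| / |cos C| = 6361·0.50265 / 0.51645 = 6191 km

6191 km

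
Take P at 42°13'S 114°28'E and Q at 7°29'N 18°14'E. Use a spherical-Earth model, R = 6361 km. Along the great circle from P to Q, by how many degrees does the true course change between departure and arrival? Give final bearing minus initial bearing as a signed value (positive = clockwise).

At departure: θ₁ = atan2(sin Δλ cos φ₂, cos φ₁ sin φ₂ − sin φ₁ cos φ₂ cos Δλ) = 271.40°
At arrival: θ₂ = atan2(sin Δλ cos φ₁, −cos φ₂ sin φ₁ + sin φ₂ cos φ₁ cos Δλ) = 311.69°
Δθ = θ₂ − θ₁ = +40.3°

+40.3°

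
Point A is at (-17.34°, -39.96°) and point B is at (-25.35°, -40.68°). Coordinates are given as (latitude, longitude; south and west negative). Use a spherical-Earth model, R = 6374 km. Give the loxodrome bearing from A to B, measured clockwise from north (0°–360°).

184.8°

Meridional parts: M(φ₁)=-0.3074, M(φ₂)=-0.4576 → ΔM = -0.1503;  Δλ = -0.0126 rad
tan C = Δλ / ΔM = +0.0836 → C = 184.78°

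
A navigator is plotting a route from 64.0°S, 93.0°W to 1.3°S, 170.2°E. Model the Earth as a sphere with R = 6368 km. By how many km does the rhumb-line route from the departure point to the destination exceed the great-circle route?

525 km

Great circle: cos σ = sin φ₁ sin φ₂ + cos φ₁ cos φ₂ cos Δλ,  σ = 1.6023 rad → d_gc = 10203.46 km
Rhumb line: Δψ = +1.4432, q = Δφ/Δψ = 0.7583, d_rh = R√(Δφ²+q²Δλ²) = 10728.95 km
Excess = 10728.95 − 10203.46 = 525.49 ≈ 525 km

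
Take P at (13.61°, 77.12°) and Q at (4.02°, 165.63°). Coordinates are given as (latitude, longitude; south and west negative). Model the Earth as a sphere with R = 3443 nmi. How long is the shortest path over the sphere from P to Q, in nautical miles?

5265 nmi

Haversine: a = sin²(Δφ/2)+cos φ₁ cos φ₂ sin²(Δλ/2) = 0.47915;  σ = 2·atan2(√a,√(1−a))
σ = 87.610° → d = Rσ = 3443·1.52908 = 5265 nmi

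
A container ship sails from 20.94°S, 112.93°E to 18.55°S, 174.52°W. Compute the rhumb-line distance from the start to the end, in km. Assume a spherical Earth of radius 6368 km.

Δψ = ln[tan(π/4+φ₂/2)/tan(π/4+φ₁/2)] = +0.0443;  Δφ = +0.0417 rad,  Δλ = +1.2662 rad
q = Δφ/Δψ = 0.9411
d = R·√(Δφ² + q²Δλ²) = 6368·1.19241 = 7593 km

7593 km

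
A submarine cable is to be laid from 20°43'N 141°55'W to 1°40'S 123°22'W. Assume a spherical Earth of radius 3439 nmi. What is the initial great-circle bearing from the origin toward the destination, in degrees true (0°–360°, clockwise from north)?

N = sin Δλ·cos φ₂ = +0.3180;  D = cos φ₁ sin φ₂ − sin φ₁ cos φ₂ cos Δλ = -0.3624
initial course = atan2(N, D) = 138.74°

138.7°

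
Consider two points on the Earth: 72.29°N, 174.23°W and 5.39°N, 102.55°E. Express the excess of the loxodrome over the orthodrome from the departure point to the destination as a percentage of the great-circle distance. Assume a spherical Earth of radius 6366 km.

Great circle: σ = 1.4452 rad → d_gc = Rσ = 9200.3 km
Rhumb: Δφ = -1.1676, Δλ = -1.4525, Δψ = -1.7650, q = Δφ/Δψ = 0.6615 → d_rh = R√(Δφ²+q²Δλ²) = 9626.3 km
Excess = (9626.3 − 9200.3) / 9200.3 = 426.0 / 9200.3 = 4.63% ≈ 4.6%

4.6%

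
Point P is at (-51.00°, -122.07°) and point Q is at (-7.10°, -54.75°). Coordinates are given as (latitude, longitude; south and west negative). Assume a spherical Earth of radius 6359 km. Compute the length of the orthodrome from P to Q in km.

7804 km

cos σ = sin φ₁ sin φ₂ + cos φ₁ cos φ₂ cos Δλ
      = sin(-51.00°)sin(-7.10°) + cos(-51.00°)cos(-7.10°)cos(67.32°) = 0.3369
σ = 70.315° → d = Rσ = 6359·1.22723 = 7804 km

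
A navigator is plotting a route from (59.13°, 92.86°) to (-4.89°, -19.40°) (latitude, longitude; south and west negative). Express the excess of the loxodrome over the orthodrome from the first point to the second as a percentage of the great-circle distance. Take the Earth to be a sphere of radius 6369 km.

Great circle: σ = 1.8409 rad → d_gc = Rσ = 11724.6 km
Rhumb: Δφ = -1.1174, Δλ = -1.9593, Δψ = -1.3724, q = Δφ/Δψ = 0.8141 → d_rh = R√(Δφ²+q²Δλ²) = 12404.1 km
Excess = (12404.1 − 11724.6) / 11724.6 = 679.5 / 11724.6 = 5.80% ≈ 5.8%

5.8%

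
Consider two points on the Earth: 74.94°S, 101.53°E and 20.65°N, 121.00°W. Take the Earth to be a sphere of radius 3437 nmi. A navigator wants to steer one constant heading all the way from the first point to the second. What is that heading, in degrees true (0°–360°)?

45.1°

Δψ = ln[tan(π/4+φ₂/2)/tan(π/4+φ₁/2)] = +2.3920
Δλ = +2.3993 rad (taken the short way round)
course = atan2(Δλ, Δψ) = 45.09°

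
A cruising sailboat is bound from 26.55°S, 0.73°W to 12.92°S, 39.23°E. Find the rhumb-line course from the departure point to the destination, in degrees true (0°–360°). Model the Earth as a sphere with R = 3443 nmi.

70.0°

Meridional parts: M(φ₁)=-0.4809, M(φ₂)=-0.2274 → ΔM = +0.2535;  Δλ = +0.6974 rad
tan C = Δλ / ΔM = +2.7514 → C = 70.03°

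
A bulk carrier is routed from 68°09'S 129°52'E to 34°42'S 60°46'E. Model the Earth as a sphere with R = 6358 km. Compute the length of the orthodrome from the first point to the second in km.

5592 km

Haversine: a = sin²(Δφ/2)+cos φ₁ cos φ₂ sin²(Δλ/2) = 0.18123;  σ = 2·atan2(√a,√(1−a))
σ = 50.391° → d = Rσ = 6358·0.87950 = 5592 km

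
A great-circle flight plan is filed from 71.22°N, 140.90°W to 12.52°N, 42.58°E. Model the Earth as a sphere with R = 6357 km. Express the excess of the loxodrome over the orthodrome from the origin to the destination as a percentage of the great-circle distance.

33.7%

Great circle: σ = 1.6795 rad → d_gc = Rσ = 10676.4 km
Rhumb: Δφ = -1.0245, Δλ = -3.0809, Δψ = -1.5793, q = Δφ/Δψ = 0.6487 → d_rh = R√(Δφ²+q²Δλ²) = 14277.0 km
Excess = (14277.0 − 10676.4) / 10676.4 = 3600.6 / 10676.4 = 33.72% ≈ 33.7%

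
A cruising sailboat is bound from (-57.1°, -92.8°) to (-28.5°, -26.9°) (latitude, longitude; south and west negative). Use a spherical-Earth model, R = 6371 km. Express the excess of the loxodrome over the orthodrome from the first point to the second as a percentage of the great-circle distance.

Great circle: σ = 0.9328 rad → d_gc = Rσ = 5943.2 km
Rhumb: Δφ = +0.4992, Δλ = +1.1502, Δψ = +0.7006, q = Δφ/Δψ = 0.7125 → d_rh = R√(Δφ²+q²Δλ²) = 6113.3 km
Excess = (6113.3 − 5943.2) / 5943.2 = 170.1 / 5943.2 = 2.86% ≈ 2.9%

2.9%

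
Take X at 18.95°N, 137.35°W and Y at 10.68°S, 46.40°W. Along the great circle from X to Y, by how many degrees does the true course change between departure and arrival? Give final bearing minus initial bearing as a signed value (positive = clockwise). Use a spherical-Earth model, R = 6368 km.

+8.7°

Initial bearing θ₁ = atan2(sin Δλ cos φ₂, cos φ₁ sin φ₂ − sin φ₁ cos φ₂ cos Δλ) = 99.82°
Final bearing θ₂ = (initial bearing from the destination back to the start) + 180° = 108.49°
Δθ = θ₂ − θ₁ = +8.7°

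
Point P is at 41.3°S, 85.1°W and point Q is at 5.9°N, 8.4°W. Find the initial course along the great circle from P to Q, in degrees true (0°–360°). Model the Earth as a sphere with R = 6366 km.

N = sin Δλ·cos φ₂ = +0.9680;  D = cos φ₁ sin φ₂ − sin φ₁ cos φ₂ cos Δλ = +0.2283
initial course = atan2(N, D) = 76.73°

76.7°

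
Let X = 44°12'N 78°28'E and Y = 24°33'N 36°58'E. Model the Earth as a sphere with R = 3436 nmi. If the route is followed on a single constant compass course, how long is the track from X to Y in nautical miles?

Δψ = ln[tan(π/4+φ₂/2)/tan(π/4+φ₁/2)] = -0.4195;  Δφ = -0.3430 rad,  Δλ = -0.7243 rad
q = Δφ/Δψ = 0.8175
d = R·√(Δφ² + q²Δλ²) = 3436·0.68425 = 2351 nmi

2351 nmi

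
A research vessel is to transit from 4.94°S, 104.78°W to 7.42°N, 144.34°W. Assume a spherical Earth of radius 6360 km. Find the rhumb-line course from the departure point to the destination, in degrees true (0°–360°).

Δψ = ln[tan(π/4+φ₂/2)/tan(π/4+φ₁/2)] = +0.2162
Δλ = -0.6905 rad (taken the short way round)
course = atan2(Δλ, Δψ) = 287.39°

287.4°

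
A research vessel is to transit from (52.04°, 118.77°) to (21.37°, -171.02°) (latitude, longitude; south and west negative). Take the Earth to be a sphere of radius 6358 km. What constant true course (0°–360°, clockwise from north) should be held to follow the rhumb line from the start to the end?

Δψ = ln[tan(π/4+φ₂/2)/tan(π/4+φ₁/2)] = -0.6854
Δλ = +1.2254 rad (taken the short way round)
course = atan2(Δλ, Δψ) = 119.22°

119.2°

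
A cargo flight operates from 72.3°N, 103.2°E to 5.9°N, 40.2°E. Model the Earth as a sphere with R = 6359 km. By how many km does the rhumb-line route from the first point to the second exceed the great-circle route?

Great circle: cos σ = sin φ₁ sin φ₂ + cos φ₁ cos φ₂ cos Δλ,  σ = 1.3333 rad → d_gc = 8478.8 km
Rhumb line: Δψ = -1.7567, q = Δφ/Δψ = 0.6597, d_rh = R√(Δφ²+q²Δλ²) = 8694.1 km
Excess = 8694.1 − 8478.8 = 215.3 ≈ 215 km

215 km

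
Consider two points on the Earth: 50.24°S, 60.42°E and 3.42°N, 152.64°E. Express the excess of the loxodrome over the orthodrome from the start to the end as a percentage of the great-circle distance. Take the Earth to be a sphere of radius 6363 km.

2.6%

Great circle: σ = 1.6414 rad → d_gc = Rσ = 10444.5 km
Rhumb: Δφ = +0.9365, Δλ = +1.6095, Δψ = +1.0769, q = Δφ/Δψ = 0.8696 → d_rh = R√(Δφ²+q²Δλ²) = 10716.1 km
Excess = (10716.1 − 10444.5) / 10444.5 = 271.6 / 10444.5 = 2.60% ≈ 2.6%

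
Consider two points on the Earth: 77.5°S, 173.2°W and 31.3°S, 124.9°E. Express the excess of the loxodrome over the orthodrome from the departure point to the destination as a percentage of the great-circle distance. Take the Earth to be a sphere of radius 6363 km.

Great circle: σ = 0.9344 rad → d_gc = Rσ = 5945.5 km
Rhumb: Δφ = +0.8063, Δλ = -1.0804, Δψ = +1.6360, q = Δφ/Δψ = 0.4929 → d_rh = R√(Δφ²+q²Δλ²) = 6148.5 km
Excess = (6148.5 − 5945.5) / 5945.5 = 203.0 / 5945.5 = 3.41% ≈ 3.4%

3.4%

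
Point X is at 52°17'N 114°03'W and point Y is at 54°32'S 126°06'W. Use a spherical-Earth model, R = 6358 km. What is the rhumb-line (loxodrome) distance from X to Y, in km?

11907 km

Rhumb course C = atan2(Δλ, Δψ) with Δψ = ln[tan(π/4+φ₂/2)/tan(π/4+φ₁/2)] = -2.2143, Δλ = -0.2103 → C = 185.43°
d = R·|Δφ| / |cos C| = 6358·1.86430 / 0.99552 = 11907 km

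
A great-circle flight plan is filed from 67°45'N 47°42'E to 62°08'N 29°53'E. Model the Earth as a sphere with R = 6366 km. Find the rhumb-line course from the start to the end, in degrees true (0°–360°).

233.2°

Δψ = ln[tan(π/4+φ₂/2)/tan(π/4+φ₁/2)] = -0.2324
Δλ = -0.3110 rad (taken the short way round)
course = atan2(Δλ, Δψ) = 233.23°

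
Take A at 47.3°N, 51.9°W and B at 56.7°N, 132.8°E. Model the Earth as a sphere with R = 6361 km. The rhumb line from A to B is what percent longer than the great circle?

Great circle: σ = 1.3252 rad → d_gc = Rσ = 8429.3 km
Rhumb: Δφ = +0.1641, Δλ = -3.0596, Δψ = +0.2678, q = Δφ/Δψ = 0.6127 → d_rh = R√(Δφ²+q²Δλ²) = 11969.8 km
Excess = (11969.8 − 8429.3) / 8429.3 = 3540.5 / 8429.3 = 42.00% ≈ 42.0%

42.0%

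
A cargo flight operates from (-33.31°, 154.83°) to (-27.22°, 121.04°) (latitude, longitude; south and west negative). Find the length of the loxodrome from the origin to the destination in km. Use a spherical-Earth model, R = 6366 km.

Δψ = ln[tan(π/4+φ₂/2)/tan(π/4+φ₁/2)] = +0.1232;  Δφ = +0.1063 rad,  Δλ = -0.5897 rad
q = Δφ/Δψ = 0.8630
d = R·√(Δφ² + q²Δλ²) = 6366·0.51994 = 3310 km

3310 km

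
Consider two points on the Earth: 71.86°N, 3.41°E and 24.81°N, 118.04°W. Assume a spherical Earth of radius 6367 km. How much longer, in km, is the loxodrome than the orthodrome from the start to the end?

1162 km

Great circle: cos σ = sin φ₁ sin φ₂ + cos φ₁ cos φ₂ cos Δλ,  σ = 1.3168 rad → d_gc = 8383.9 km
Rhumb line: Δψ = -1.3876, q = Δφ/Δψ = 0.5918, d_rh = R√(Δφ²+q²Δλ²) = 9546.0 km
Excess = 9546.0 − 8383.9 = 1162.1 ≈ 1162 km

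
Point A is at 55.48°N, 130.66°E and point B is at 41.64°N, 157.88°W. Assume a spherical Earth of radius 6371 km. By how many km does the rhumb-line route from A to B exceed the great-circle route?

210 km

Great circle: cos σ = sin φ₁ sin φ₂ + cos φ₁ cos φ₂ cos Δλ,  σ = 0.8201 rad → d_gc = 5225.1 km
Rhumb line: Δψ = -0.3682, q = Δφ/Δψ = 0.6561, d_rh = R√(Δφ²+q²Δλ²) = 5435.4 km
Excess = 5435.4 − 5225.1 = 210.3 ≈ 210 km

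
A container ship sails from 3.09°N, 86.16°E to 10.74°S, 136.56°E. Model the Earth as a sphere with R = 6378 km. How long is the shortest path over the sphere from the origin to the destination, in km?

5791 km

cos σ = sin φ₁ sin φ₂ + cos φ₁ cos φ₂ cos Δλ
      = sin(3.09°)sin(-10.74°) + cos(3.09°)cos(-10.74°)cos(50.40°) = 0.6153
σ = 52.026° → d = Rσ = 6378·0.90803 = 5791 km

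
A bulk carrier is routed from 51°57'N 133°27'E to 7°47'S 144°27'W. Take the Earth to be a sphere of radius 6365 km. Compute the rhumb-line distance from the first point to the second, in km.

10330 km

Rhumb course C = atan2(Δλ, Δψ) with Δψ = ln[tan(π/4+φ₂/2)/tan(π/4+φ₁/2)] = -1.2010, Δλ = +1.4329 → C = 129.97°
d = R·|Δφ| / |cos C| = 6365·1.04254 / 0.64236 = 10330 km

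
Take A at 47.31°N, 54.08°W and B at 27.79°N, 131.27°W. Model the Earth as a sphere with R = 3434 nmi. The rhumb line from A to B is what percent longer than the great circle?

3.3%

Great circle: σ = 1.0750 rad → d_gc = Rσ = 3691.7 nmi
Rhumb: Δφ = -0.3407, Δλ = -1.3472, Δψ = -0.4343, q = Δφ/Δψ = 0.7844 → d_rh = R√(Δφ²+q²Δλ²) = 3812.7 nmi
Excess = (3812.7 − 3691.7) / 3691.7 = 121.0 / 3691.7 = 3.28% ≈ 3.3%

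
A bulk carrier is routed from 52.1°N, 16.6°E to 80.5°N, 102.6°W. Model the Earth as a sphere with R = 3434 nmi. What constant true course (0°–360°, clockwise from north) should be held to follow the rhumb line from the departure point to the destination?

304.3°

Meridional parts: M(φ₁)=+1.0690, M(φ₂)=+2.4878 → ΔM = +1.4188;  Δλ = -2.0804 rad
tan C = Δλ / ΔM = -1.4663 → C = 304.29°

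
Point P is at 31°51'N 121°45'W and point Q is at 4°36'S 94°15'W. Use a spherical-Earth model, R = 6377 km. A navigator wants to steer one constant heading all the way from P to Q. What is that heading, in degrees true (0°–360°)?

144.3°

Δψ = ln[tan(π/4+φ₂/2)/tan(π/4+φ₁/2)] = -0.6673
Δλ = +0.4800 rad (taken the short way round)
course = atan2(Δλ, Δψ) = 144.27°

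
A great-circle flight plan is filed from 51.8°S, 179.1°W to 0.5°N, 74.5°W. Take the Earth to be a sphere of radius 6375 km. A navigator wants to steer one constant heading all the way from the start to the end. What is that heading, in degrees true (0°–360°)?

Δψ = ln[tan(π/4+φ₂/2)/tan(π/4+φ₁/2)] = +1.0692
Δλ = +1.8256 rad (taken the short way round)
course = atan2(Δλ, Δψ) = 59.64°

59.6°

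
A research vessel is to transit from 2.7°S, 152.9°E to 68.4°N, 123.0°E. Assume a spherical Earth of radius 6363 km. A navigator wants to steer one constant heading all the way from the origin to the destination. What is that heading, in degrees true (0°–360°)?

343.0°

Meridional parts: M(φ₁)=-0.0471, M(φ₂)=+1.6567 → ΔM = +1.7039;  Δλ = -0.5219 rad
tan C = Δλ / ΔM = -0.3063 → C = 342.97°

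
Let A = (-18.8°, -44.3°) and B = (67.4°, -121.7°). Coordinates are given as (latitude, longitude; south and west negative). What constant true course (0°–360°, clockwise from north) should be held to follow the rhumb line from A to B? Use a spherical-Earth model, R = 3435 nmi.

325.2°

Meridional parts: M(φ₁)=-0.3342, M(φ₂)=+1.6103 → ΔM = +1.9445;  Δλ = -1.3509 rad
tan C = Δλ / ΔM = -0.6947 → C = 325.21°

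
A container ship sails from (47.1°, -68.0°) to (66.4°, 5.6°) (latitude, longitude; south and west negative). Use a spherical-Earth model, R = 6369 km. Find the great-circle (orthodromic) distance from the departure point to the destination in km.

4620 km

Haversine: a = sin²(Δφ/2)+cos φ₁ cos φ₂ sin²(Δλ/2) = 0.12589;  σ = 2·atan2(√a,√(1−a))
σ = 41.564° → d = Rσ = 6369·0.72542 = 4620 km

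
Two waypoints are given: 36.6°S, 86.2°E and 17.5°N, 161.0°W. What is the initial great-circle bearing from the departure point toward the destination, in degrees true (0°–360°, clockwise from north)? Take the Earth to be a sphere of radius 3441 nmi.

N = sin Δλ·cos φ₂ = +0.8792;  D = cos φ₁ sin φ₂ − sin φ₁ cos φ₂ cos Δλ = +0.0211
initial course = atan2(N, D) = 88.63°

88.6°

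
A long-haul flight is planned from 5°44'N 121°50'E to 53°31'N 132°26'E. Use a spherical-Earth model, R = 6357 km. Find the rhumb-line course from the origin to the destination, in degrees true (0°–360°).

10.4°

Δψ = ln[tan(π/4+φ₂/2)/tan(π/4+φ₁/2)] = +1.0097
Δλ = +0.1850 rad (taken the short way round)
course = atan2(Δλ, Δψ) = 10.38°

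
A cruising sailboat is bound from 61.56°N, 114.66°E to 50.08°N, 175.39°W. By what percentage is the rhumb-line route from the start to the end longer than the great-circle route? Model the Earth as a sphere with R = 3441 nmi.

Great circle: σ = 0.6775 rad → d_gc = Rσ = 2331.2 nmi
Rhumb: Δφ = -0.2004, Δλ = +1.2209, Δψ = -0.3599, q = Δφ/Δψ = 0.5567 → d_rh = R√(Δφ²+q²Δλ²) = 2438.3 nmi
Excess = (2438.3 − 2331.2) / 2331.2 = 107.1 / 2331.2 = 4.59% ≈ 4.6%

4.6%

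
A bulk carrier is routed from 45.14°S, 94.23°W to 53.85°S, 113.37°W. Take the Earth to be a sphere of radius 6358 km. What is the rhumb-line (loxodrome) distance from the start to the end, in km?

Δψ = ln[tan(π/4+φ₂/2)/tan(π/4+φ₁/2)] = -0.2349;  Δφ = -0.1520 rad,  Δλ = -0.3341 rad
q = Δφ/Δψ = 0.6472
d = R·√(Δφ² + q²Δλ²) = 6358·0.26429 = 1680 km

1680 km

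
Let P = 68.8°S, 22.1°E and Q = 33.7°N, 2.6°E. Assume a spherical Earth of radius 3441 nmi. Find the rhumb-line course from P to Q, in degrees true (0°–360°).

351.6°

Meridional parts: M(φ₁)=-1.6759, M(φ₂)=+0.6254 → ΔM = +2.3012;  Δλ = -0.3403 rad
tan C = Δλ / ΔM = -0.1479 → C = 351.59°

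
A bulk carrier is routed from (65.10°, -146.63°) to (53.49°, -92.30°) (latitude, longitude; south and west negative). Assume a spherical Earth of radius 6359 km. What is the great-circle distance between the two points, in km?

cos σ = sin φ₁ sin φ₂ + cos φ₁ cos φ₂ cos Δλ
      = sin(65.10°)sin(53.49°) + cos(65.10°)cos(53.49°)cos(54.33°) = 0.8751
σ = 28.942° → d = Rσ = 6359·0.50513 = 3212 km

3212 km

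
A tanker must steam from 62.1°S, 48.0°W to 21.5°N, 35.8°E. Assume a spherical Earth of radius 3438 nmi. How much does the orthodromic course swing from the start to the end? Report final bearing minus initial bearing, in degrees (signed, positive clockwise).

Initial bearing θ₁ = atan2(sin Δλ cos φ₂, cos φ₁ sin φ₂ − sin φ₁ cos φ₂ cos Δλ) = 74.28°
Final bearing θ₂ = (initial bearing from the destination back to the start) + 180° = 28.95°
Δθ = θ₂ − θ₁ = -45.3°

-45.3°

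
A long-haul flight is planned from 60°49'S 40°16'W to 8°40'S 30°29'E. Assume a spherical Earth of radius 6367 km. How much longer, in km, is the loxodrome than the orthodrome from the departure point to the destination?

Great circle: cos σ = sin φ₁ sin φ₂ + cos φ₁ cos φ₂ cos Δλ,  σ = 1.2761 rad → d_gc = 8124.7 km
Rhumb line: Δψ = +1.1940, q = Δφ/Δψ = 0.7623, d_rh = R√(Δφ²+q²Δλ²) = 8337.0 km
Excess = 8337.0 − 8124.7 = 212.3 ≈ 212 km

212 km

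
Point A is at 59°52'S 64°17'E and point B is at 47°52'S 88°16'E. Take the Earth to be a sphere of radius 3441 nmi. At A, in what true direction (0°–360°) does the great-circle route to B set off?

59.9°

N = sin Δλ·cos φ₂ = +0.2727;  D = cos φ₁ sin φ₂ − sin φ₁ cos φ₂ cos Δλ = +0.1578
initial course = atan2(N, D) = 59.94°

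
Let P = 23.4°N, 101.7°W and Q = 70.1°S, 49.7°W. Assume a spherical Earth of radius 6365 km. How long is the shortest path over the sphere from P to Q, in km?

Haversine: a = sin²(Δφ/2)+cos φ₁ cos φ₂ sin²(Δλ/2) = 0.59056;  σ = 2·atan2(√a,√(1−a))
σ = 100.434° → d = Rσ = 6365·1.75291 = 11157 km

11157 km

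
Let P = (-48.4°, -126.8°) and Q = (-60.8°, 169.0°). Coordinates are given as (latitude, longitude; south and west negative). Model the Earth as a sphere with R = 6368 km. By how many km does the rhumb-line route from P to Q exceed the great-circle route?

Great circle: cos σ = sin φ₁ sin φ₂ + cos φ₁ cos φ₂ cos Δλ,  σ = 0.6539 rad → d_gc = 4163.8 km
Rhumb line: Δψ = -0.3773, q = Δφ/Δψ = 0.5736, d_rh = R√(Δφ²+q²Δλ²) = 4318.8 km
Excess = 4318.8 − 4163.8 = 155.0 ≈ 155 km

155 km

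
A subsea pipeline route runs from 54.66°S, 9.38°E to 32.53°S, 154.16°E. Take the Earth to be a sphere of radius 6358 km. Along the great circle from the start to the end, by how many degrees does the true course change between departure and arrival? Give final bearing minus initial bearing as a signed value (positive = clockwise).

-131.4°

At departure: θ₁ = atan2(sin Δλ cos φ₂, cos φ₁ sin φ₂ − sin φ₁ cos φ₂ cos Δλ) = 150.88°
At arrival: θ₂ = atan2(sin Δλ cos φ₁, −cos φ₂ sin φ₁ + sin φ₂ cos φ₁ cos Δλ) = 19.50°
Δθ = θ₂ − θ₁ = -131.4°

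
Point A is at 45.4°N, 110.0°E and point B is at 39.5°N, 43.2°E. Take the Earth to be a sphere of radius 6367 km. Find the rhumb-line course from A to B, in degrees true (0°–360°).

263.2°

Meridional parts: M(φ₁)=+0.8913, M(φ₂)=+0.7516 → ΔM = -0.1397;  Δλ = -1.1659 rad
tan C = Δλ / ΔM = +8.3443 → C = 263.17°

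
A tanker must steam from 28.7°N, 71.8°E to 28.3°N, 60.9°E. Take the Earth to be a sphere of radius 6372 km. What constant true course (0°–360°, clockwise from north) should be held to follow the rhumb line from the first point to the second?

Δψ = ln[tan(π/4+φ₂/2)/tan(π/4+φ₁/2)] = -0.0079
Δλ = -0.1902 rad (taken the short way round)
course = atan2(Δλ, Δψ) = 267.61°

267.6°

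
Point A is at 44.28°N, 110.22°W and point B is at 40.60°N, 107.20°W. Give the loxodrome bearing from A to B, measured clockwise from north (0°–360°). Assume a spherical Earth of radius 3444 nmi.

148.8°

Δψ = ln[tan(π/4+φ₂/2)/tan(π/4+φ₁/2)] = -0.0871
Δλ = +0.0527 rad (taken the short way round)
course = atan2(Δλ, Δψ) = 148.81°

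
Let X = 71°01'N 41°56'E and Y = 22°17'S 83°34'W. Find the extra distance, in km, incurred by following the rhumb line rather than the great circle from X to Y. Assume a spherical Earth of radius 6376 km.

1090 km

Great circle: cos σ = sin φ₁ sin φ₂ + cos φ₁ cos φ₂ cos Δλ,  σ = 2.1334 rad → d_gc = 13602.3 km
Rhumb line: Δψ = -2.1877, q = Δφ/Δψ = 0.7443, d_rh = R√(Δφ²+q²Δλ²) = 14692.2 km
Excess = 14692.2 − 13602.3 = 1089.9 ≈ 1090 km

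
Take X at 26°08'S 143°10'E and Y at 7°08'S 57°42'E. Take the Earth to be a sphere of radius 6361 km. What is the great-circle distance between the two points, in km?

cos σ = sin φ₁ sin φ₂ + cos φ₁ cos φ₂ cos Δλ
      = sin(-26.13°)sin(-7.13°) + cos(-26.13°)cos(-7.13°)cos(-85.47°) = 0.1251
σ = 82.813° → d = Rσ = 6361·1.44536 = 9194 km

9194 km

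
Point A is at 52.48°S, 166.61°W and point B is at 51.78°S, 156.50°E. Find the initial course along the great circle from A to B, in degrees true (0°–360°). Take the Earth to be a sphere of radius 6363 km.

θ = atan2( sin Δλ·cos φ₂ ,  cos φ₁ sin φ₂ − sin φ₁ cos φ₂ cos Δλ )
  = atan2(-0.3714, -0.0860) = 256.96°

257.0°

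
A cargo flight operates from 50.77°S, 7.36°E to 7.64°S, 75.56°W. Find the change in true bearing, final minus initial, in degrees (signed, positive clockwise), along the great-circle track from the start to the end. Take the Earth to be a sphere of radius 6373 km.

At departure: θ₁ = atan2(sin Δλ cos φ₂, cos φ₁ sin φ₂ − sin φ₁ cos φ₂ cos Δλ) = 270.61°
At arrival: θ₂ = atan2(sin Δλ cos φ₁, −cos φ₂ sin φ₁ + sin φ₂ cos φ₁ cos Δλ) = 320.35°
Δθ = θ₂ − θ₁ = +49.7°

+49.7°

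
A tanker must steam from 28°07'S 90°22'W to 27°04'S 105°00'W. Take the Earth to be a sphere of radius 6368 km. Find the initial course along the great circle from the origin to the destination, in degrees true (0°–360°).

θ = atan2( sin Δλ·cos φ₂ ,  cos φ₁ sin φ₂ − sin φ₁ cos φ₂ cos Δλ )
  = atan2(-0.2250, +0.0047) = 271.20°

271.2°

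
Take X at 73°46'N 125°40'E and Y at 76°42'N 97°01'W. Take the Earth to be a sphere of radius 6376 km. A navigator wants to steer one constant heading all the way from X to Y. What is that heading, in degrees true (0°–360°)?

85.2°

Meridional parts: M(φ₁)=+1.9476, M(φ₂)=+2.1491 → ΔM = +0.2015;  Δλ = +2.3966 rad
tan C = Δλ / ΔM = +11.8928 → C = 85.19°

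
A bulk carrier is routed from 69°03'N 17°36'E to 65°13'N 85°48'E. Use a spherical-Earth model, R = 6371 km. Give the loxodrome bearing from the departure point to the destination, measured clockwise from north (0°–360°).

98.2°

Δψ = ln[tan(π/4+φ₂/2)/tan(π/4+φ₁/2)] = -0.1726
Δλ = +1.1903 rad (taken the short way round)
course = atan2(Δλ, Δψ) = 98.25°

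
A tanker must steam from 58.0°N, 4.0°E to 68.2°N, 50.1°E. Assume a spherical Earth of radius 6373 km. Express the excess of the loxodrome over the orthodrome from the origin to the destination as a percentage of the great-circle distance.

2.2%

Great circle: σ = 0.3928 rad → d_gc = Rσ = 2503.0 km
Rhumb: Δφ = +0.1780, Δλ = +0.8046, Δψ = +0.3981, q = Δφ/Δψ = 0.4471 → d_rh = R√(Δφ²+q²Δλ²) = 2558.2 km
Excess = (2558.2 − 2503.0) / 2503.0 = 55.2 / 2503.0 = 2.21% ≈ 2.2%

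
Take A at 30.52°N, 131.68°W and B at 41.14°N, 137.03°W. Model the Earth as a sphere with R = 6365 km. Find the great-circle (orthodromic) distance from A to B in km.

1274 km

Haversine: a = sin²(Δφ/2)+cos φ₁ cos φ₂ sin²(Δλ/2) = 0.00998;  σ = 2·atan2(√a,√(1−a))
σ = 11.465° → d = Rσ = 6365·0.20011 = 1274 km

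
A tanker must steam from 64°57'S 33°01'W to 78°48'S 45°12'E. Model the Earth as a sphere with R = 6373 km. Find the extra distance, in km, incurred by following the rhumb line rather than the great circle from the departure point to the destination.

Great circle: cos σ = sin φ₁ sin φ₂ + cos φ₁ cos φ₂ cos Δλ,  σ = 0.4383 rad → d_gc = 2793.2 km
Rhumb line: Δψ = -0.8179, q = Δφ/Δψ = 0.2956, d_rh = R√(Δφ²+q²Δλ²) = 2997.5 km
Excess = 2997.5 − 2793.2 = 204.3 ≈ 204 km

204 km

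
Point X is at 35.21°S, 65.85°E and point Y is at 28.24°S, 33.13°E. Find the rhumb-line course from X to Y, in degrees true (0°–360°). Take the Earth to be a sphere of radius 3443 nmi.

284.1°

Meridional parts: M(φ₁)=-0.6573, M(φ₂)=-0.5141 → ΔM = +0.1432;  Δλ = -0.5711 rad
tan C = Δλ / ΔM = -3.9886 → C = 284.07°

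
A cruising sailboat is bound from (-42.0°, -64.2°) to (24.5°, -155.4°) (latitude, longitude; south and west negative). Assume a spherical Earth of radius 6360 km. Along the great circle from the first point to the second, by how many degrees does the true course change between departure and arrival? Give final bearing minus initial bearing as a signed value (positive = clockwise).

+21.0°

Initial bearing θ₁ = atan2(sin Δλ cos φ₂, cos φ₁ sin φ₂ − sin φ₁ cos φ₂ cos Δλ) = 287.99°
Final bearing θ₂ = (initial bearing from the destination back to the start) + 180° = 309.04°
Δθ = θ₂ − θ₁ = +21.0°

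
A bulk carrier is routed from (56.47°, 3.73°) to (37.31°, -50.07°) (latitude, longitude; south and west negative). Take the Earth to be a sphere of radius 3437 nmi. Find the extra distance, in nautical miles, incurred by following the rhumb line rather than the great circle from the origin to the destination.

Great circle: cos σ = sin φ₁ sin φ₂ + cos φ₁ cos φ₂ cos Δλ,  σ = 0.7002 rad → d_gc = 2406.4 nmi
Rhumb line: Δψ = -0.4970, q = Δφ/Δψ = 0.6728, d_rh = R√(Δφ²+q²Δλ²) = 2456.8 nmi
Excess = 2456.8 − 2406.4 = 50.4 ≈ 50 nmi

50 nmi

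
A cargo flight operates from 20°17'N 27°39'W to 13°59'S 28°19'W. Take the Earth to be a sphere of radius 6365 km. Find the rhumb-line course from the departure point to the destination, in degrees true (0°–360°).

Δψ = ln[tan(π/4+φ₂/2)/tan(π/4+φ₁/2)] = -0.6082
Δλ = -0.0116 rad (taken the short way round)
course = atan2(Δλ, Δψ) = 181.10°

181.1°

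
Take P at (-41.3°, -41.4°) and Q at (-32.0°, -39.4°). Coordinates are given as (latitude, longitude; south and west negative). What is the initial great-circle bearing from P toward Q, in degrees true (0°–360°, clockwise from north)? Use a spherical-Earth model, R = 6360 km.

θ = atan2( sin Δλ·cos φ₂ ,  cos φ₁ sin φ₂ − sin φ₁ cos φ₂ cos Δλ )
  = atan2(+0.0296, +0.1613) = 10.40°

10.4°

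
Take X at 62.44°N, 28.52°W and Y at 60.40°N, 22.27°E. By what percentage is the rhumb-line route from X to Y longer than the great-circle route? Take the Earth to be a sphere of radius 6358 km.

2.6%

Great circle: σ = 0.4145 rad → d_gc = Rσ = 2635.6 km
Rhumb: Δφ = -0.0356, Δλ = +0.8865, Δψ = -0.0745, q = Δφ/Δψ = 0.4782 → d_rh = R√(Δφ²+q²Δλ²) = 2704.6 km
Excess = (2704.6 − 2635.6) / 2635.6 = 69.0 / 2635.6 = 2.62% ≈ 2.6%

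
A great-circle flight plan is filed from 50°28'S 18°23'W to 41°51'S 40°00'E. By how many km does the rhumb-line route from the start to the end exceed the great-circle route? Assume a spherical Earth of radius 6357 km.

Great circle: cos σ = sin φ₁ sin φ₂ + cos φ₁ cos φ₂ cos Δλ,  σ = 0.7027 rad → d_gc = 4466.8 km
Rhumb line: Δψ = +0.2178, q = Δφ/Δψ = 0.6906, d_rh = R√(Δφ²+q²Δλ²) = 4574.5 km
Excess = 4574.5 − 4466.8 = 107.7 ≈ 108 km

108 km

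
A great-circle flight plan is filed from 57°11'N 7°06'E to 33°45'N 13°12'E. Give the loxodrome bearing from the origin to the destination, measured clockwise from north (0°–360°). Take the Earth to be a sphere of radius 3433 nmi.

Meridional parts: M(φ₁)=+1.2226, M(φ₂)=+0.6264 → ΔM = -0.5962;  Δλ = +0.1065 rad
tan C = Δλ / ΔM = -0.1786 → C = 169.87°

169.9°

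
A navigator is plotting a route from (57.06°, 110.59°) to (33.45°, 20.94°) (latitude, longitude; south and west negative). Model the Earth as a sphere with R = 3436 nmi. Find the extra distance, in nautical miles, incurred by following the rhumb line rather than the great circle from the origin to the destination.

229 nmi

Great circle: cos σ = sin φ₁ sin φ₂ + cos φ₁ cos φ₂ cos Δλ,  σ = 1.0867 rad → d_gc = 3734.1 nmi
Rhumb line: Δψ = -0.5985, q = Δφ/Δψ = 0.6885, d_rh = R√(Δφ²+q²Δλ²) = 3963.3 nmi
Excess = 3963.3 − 3734.1 = 229.2 ≈ 229 nmi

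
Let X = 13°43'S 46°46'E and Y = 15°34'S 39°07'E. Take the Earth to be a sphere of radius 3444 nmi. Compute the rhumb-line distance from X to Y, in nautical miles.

Rhumb course C = atan2(Δλ, Δψ) with Δψ = ln[tan(π/4+φ₂/2)/tan(π/4+φ₁/2)] = -0.0334, Δλ = -0.1335 → C = 255.97°
d = R·|Δφ| / |cos C| = 3444·0.03229 / 0.24250 = 459 nmi

459 nmi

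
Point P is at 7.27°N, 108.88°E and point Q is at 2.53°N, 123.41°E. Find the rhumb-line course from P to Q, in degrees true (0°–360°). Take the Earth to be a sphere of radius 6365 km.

Meridional parts: M(φ₁)=+0.1272, M(φ₂)=+0.0442 → ΔM = -0.0831;  Δλ = +0.2536 rad
tan C = Δλ / ΔM = -3.0533 → C = 108.13°

108.1°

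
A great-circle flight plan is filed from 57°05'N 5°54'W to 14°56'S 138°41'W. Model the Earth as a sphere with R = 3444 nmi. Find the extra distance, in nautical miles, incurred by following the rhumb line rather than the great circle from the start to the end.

520 nmi

Great circle: cos σ = sin φ₁ sin φ₂ + cos φ₁ cos φ₂ cos Δλ,  σ = 2.1809 rad → d_gc = 7511.1 nmi
Rhumb line: Δψ = -1.4830, q = Δφ/Δψ = 0.8476, d_rh = R√(Δφ²+q²Δλ²) = 8031.3 nmi
Excess = 8031.3 − 7511.1 = 520.2 ≈ 520 nmi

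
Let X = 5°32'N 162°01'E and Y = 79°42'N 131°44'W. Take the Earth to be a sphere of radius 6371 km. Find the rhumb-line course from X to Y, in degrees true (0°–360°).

26.6°

Meridional parts: M(φ₁)=+0.0967, M(φ₂)=+2.4065 → ΔM = +2.3098;  Δλ = +1.1563 rad
tan C = Δλ / ΔM = +0.5006 → C = 26.59°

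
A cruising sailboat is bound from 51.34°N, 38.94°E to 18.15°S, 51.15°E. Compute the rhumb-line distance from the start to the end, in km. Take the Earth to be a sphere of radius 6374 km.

7824 km

Δψ = ln[tan(π/4+φ₂/2)/tan(π/4+φ₁/2)] = -1.3698;  Δφ = -1.2128 rad,  Δλ = +0.2131 rad
q = Δφ/Δψ = 0.8854
d = R·√(Δφ² + q²Δλ²) = 6374·1.22742 = 7824 km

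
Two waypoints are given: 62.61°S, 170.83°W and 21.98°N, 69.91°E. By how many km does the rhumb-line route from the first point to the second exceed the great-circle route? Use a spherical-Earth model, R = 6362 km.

Great circle: cos σ = sin φ₁ sin φ₂ + cos φ₁ cos φ₂ cos Δλ,  σ = 2.1422 rad → d_gc = 13628.86 km
Rhumb line: Δψ = +1.8053, q = Δφ/Δψ = 0.8178, d_rh = R√(Δφ²+q²Δλ²) = 14335.43 km
Excess = 14335.43 − 13628.86 = 706.57 ≈ 707 km

707 km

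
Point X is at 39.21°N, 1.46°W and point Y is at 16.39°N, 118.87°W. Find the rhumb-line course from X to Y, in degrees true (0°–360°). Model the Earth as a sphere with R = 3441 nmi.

Δψ = ln[tan(π/4+φ₂/2)/tan(π/4+φ₁/2)] = -0.4550
Δλ = -2.0492 rad (taken the short way round)
course = atan2(Δλ, Δψ) = 257.48°

257.5°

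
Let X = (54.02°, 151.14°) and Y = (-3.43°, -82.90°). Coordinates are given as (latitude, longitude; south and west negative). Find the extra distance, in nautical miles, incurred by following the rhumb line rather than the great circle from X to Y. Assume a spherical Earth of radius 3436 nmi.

Great circle: cos σ = sin φ₁ sin φ₂ + cos φ₁ cos φ₂ cos Δλ,  σ = 1.9745 rad → d_gc = 6784.2 nmi
Rhumb line: Δψ = -1.1847, q = Δφ/Δψ = 0.8464, d_rh = R√(Δφ²+q²Δλ²) = 7262.6 nmi
Excess = 7262.6 − 6784.2 = 478.4 ≈ 478 nmi

478 nmi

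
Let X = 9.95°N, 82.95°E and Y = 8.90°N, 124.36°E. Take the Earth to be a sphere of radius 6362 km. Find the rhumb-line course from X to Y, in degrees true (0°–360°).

Δψ = ln[tan(π/4+φ₂/2)/tan(π/4+φ₁/2)] = -0.0186
Δλ = +0.7227 rad (taken the short way round)
course = atan2(Δλ, Δψ) = 91.47°

91.5°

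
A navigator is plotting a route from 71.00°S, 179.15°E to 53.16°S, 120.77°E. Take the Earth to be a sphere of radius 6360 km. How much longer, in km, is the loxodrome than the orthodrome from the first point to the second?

Great circle: cos σ = sin φ₁ sin φ₂ + cos φ₁ cos φ₂ cos Δλ,  σ = 0.5374 rad → d_gc = 3417.7 km
Rhumb line: Δψ = +0.6882, q = Δφ/Δψ = 0.4524, d_rh = R√(Δφ²+q²Δλ²) = 3538.0 km
Excess = 3538.0 − 3417.7 = 120.3 ≈ 120 km

120 km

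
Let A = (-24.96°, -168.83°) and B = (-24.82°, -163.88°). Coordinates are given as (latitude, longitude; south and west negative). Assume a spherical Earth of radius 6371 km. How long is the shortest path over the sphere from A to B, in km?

500 km

cos σ = sin φ₁ sin φ₂ + cos φ₁ cos φ₂ cos Δλ
      = sin(-24.96°)sin(-24.82°) + cos(-24.96°)cos(-24.82°)cos(4.95°) = 0.9969
σ = 4.492° → d = Rσ = 6371·0.07840 = 500 km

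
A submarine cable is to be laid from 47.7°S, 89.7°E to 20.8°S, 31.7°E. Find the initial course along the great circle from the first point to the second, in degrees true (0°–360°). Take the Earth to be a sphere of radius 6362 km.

279.1°

θ = atan2( sin Δλ·cos φ₂ ,  cos φ₁ sin φ₂ − sin φ₁ cos φ₂ cos Δλ )
  = atan2(-0.7928, +0.1274) = 279.13°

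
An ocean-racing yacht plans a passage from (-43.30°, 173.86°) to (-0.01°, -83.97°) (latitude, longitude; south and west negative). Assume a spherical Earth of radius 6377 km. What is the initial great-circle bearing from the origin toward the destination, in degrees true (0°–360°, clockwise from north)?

N = sin Δλ·cos φ₂ = +0.9775;  D = cos φ₁ sin φ₂ − sin φ₁ cos φ₂ cos Δλ = -0.1447
initial course = atan2(N, D) = 98.42°

98.4°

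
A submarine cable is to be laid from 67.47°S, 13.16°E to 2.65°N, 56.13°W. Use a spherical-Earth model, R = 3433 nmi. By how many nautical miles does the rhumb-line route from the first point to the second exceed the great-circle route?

124 nmi

Great circle: cos σ = sin φ₁ sin φ₂ + cos φ₁ cos φ₂ cos Δλ,  σ = 1.4780 rad → d_gc = 5074.0 nmi
Rhumb line: Δψ = +1.6598, q = Δφ/Δψ = 0.7373, d_rh = R√(Δφ²+q²Δλ²) = 5198.3 nmi
Excess = 5198.3 − 5074.0 = 124.3 ≈ 124 nmi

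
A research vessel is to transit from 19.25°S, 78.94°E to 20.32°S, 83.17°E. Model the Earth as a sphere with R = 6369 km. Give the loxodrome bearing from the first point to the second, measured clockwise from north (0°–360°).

105.0°

Δψ = ln[tan(π/4+φ₂/2)/tan(π/4+φ₁/2)] = -0.0198
Δλ = +0.0738 rad (taken the short way round)
course = atan2(Δλ, Δψ) = 105.05°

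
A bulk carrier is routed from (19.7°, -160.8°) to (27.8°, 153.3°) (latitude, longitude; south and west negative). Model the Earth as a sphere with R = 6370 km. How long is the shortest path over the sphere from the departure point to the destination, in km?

4730 km

cos σ = sin φ₁ sin φ₂ + cos φ₁ cos φ₂ cos Δλ
      = sin(19.70°)sin(27.80°) + cos(19.70°)cos(27.80°)cos(-45.90°) = 0.7368
σ = 42.542° → d = Rσ = 6370·0.74250 = 4730 km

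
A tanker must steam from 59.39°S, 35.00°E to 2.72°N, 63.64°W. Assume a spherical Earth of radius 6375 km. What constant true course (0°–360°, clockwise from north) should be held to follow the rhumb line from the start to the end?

308.0°

Δψ = ln[tan(π/4+φ₂/2)/tan(π/4+φ₁/2)] = +1.3433
Δλ = -1.7216 rad (taken the short way round)
course = atan2(Δλ, Δψ) = 307.96°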